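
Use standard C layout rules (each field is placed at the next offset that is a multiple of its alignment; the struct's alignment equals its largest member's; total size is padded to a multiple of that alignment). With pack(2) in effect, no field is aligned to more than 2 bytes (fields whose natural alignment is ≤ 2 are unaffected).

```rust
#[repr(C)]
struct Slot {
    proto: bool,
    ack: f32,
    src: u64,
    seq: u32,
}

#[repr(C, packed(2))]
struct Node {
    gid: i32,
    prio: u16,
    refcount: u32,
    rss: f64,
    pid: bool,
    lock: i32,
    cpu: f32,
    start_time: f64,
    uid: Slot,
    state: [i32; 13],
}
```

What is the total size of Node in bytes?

112 bytes

Slot: @0: proto [1B, align 1] → 1; +3 pad (align 4); @4: ack [4B, align 4] → 8; @8: src [8B, align 8] → 16; @16: seq [4B, align 4] → 20; +4 tail pad (align 8); size 24, align 8
@0: gid [4B, align 2] → 4
@4: prio [2B, align 2] → 6
@6: refcount [4B, align 2] → 10
@10: rss [8B, align 2] → 18
@18: pid [1B, align 1] → 19
+1 pad (align 2)
@20: lock [4B, align 2] → 24
@24: cpu [4B, align 2] → 28
@28: start_time [8B, align 2] → 36
@36: uid [24B, align 2] → 60
@60: state [52B, align 2] → 112
size 112, align 2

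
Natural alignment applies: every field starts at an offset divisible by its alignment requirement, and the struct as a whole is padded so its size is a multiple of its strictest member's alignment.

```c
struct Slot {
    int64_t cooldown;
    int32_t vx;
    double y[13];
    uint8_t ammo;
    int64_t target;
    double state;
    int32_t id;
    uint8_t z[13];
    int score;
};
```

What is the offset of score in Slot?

cooldown at 0 (size 8, align 8) → ends 8
vx at 8 (size 4, align 4) → ends 12
pad 4 to align 8 for y
y at 16 (size 104, align 8) → ends 120
ammo at 120 (size 1, align 1) → ends 121
pad 7 to align 8 for target
target at 128 (size 8, align 8) → ends 136
state at 136 (size 8, align 8) → ends 144
id at 144 (size 4, align 4) → ends 148
z at 148 (size 13, align 1) → ends 161
pad 3 to align 4 for score
score at 164 (size 4, align 4) → ends 168

164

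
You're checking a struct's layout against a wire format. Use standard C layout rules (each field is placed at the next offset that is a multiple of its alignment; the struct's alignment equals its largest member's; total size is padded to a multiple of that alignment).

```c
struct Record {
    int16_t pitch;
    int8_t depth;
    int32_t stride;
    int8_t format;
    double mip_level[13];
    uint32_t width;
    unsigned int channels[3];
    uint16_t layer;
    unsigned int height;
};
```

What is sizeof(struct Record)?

144 bytes

0..2  pitch  (2B, 2-aligned)
2..3  depth  (1B, 1-aligned)
3..4  -- padding (1B)
4..8  stride  (4B, 4-aligned)
8..9  format  (1B, 1-aligned)
9..16  -- padding (7B)
16..120  mip_level  (104B, 8-aligned)
120..124  width  (4B, 4-aligned)
124..136  channels  (12B, 4-aligned)
136..138  layer  (2B, 2-aligned)
138..140  -- padding (2B)
140..144  height  (4B, 4-aligned)
sizeof = 144, alignof = 8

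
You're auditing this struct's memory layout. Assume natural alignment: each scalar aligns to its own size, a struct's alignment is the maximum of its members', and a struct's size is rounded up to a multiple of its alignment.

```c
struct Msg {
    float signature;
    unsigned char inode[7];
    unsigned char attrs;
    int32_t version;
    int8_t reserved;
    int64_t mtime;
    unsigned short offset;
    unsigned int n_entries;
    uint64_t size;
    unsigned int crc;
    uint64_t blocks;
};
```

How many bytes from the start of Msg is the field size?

40

@0: signature [4B, align 4] → 4
@4: inode [7B, align 1] → 11
@11: attrs [1B, align 1] → 12
@12: version [4B, align 4] → 16
@16: reserved [1B, align 1] → 17
+7 pad (align 8)
@24: mtime [8B, align 8] → 32
@32: offset [2B, align 2] → 34
+2 pad (align 4)
@36: n_entries [4B, align 4] → 40
@40: size [8B, align 8] → 48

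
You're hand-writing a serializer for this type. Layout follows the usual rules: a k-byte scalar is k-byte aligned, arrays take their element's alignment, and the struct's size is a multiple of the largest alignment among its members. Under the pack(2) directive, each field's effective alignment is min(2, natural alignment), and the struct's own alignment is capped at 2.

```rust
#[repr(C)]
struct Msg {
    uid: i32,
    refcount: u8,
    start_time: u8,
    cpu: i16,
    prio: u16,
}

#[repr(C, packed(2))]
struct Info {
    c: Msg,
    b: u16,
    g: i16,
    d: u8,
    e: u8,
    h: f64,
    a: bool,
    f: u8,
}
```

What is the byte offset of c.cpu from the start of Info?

6

Msg: @0: uid [4B, align 4] → 4; @4: refcount [1B, align 1] → 5; @5: start_time [1B, align 1] → 6; @6: cpu [2B, align 2] → 8; @8: prio [2B, align 2] → 10; +2 tail pad (align 4); size 12, align 4
@0: c [12B, align 2] → 12
within Msg: cpu at 6
0 + 6 = 6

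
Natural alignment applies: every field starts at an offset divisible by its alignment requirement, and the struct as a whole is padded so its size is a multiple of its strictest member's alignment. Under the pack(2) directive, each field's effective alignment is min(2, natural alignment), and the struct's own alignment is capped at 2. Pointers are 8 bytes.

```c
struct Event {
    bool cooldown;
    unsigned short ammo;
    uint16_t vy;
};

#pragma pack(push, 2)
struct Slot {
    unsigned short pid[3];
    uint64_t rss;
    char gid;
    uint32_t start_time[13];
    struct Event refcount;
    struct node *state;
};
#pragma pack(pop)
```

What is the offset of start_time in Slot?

16

Event: @0: cooldown [1B, align 1] → 1; +1 pad (align 2); @2: ammo [2B, align 2] → 4; @4: vy [2B, align 2] → 6; size 6, align 2
@0: pid [6B, align 2] → 6
@6: rss [8B, align 2] → 14
@14: gid [1B, align 1] → 15
+1 pad (align 2)
@16: start_time [52B, align 2] → 68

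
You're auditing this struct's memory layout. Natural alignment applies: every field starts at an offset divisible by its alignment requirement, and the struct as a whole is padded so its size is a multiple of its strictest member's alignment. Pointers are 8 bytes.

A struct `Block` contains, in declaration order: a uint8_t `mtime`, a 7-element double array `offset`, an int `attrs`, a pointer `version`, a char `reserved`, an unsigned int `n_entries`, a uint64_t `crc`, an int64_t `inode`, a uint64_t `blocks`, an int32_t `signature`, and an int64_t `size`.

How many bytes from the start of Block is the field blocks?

0..1  mtime  (1B, 1-aligned)
1..8  -- padding (7B)
8..64  offset  (56B, 8-aligned)
64..68  attrs  (4B, 4-aligned)
68..72  -- padding (4B)
72..80  version  (8B, 8-aligned)
80..81  reserved  (1B, 1-aligned)
81..84  -- padding (3B)
84..88  n_entries  (4B, 4-aligned)
88..96  crc  (8B, 8-aligned)
96..104  inode  (8B, 8-aligned)
104..112  blocks  (8B, 8-aligned)

104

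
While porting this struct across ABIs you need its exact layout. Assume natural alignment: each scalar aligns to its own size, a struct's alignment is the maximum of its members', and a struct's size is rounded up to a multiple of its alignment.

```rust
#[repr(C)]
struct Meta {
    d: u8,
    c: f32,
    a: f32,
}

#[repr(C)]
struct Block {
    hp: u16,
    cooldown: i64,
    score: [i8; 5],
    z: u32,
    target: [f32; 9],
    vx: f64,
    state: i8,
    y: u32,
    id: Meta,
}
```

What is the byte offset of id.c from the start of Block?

Meta: d at 0 (size 1, align 1) → ends 1; pad 3 to align 4 for c; c at 4 (size 4, align 4) → ends 8; a at 8 (size 4, align 4) → ends 12; total 12 bytes, alignment 4
hp at 0 (size 2, align 2) → ends 2
pad 6 to align 8 for cooldown
cooldown at 8 (size 8, align 8) → ends 16
score at 16 (size 5, align 1) → ends 21
pad 3 to align 4 for z
z at 24 (size 4, align 4) → ends 28
target at 28 (size 36, align 4) → ends 64
vx at 64 (size 8, align 8) → ends 72
state at 72 (size 1, align 1) → ends 73
pad 3 to align 4 for y
y at 76 (size 4, align 4) → ends 80
id at 80 (size 12, align 4) → ends 92
within Meta: c at 4
80 + 4 = 84

84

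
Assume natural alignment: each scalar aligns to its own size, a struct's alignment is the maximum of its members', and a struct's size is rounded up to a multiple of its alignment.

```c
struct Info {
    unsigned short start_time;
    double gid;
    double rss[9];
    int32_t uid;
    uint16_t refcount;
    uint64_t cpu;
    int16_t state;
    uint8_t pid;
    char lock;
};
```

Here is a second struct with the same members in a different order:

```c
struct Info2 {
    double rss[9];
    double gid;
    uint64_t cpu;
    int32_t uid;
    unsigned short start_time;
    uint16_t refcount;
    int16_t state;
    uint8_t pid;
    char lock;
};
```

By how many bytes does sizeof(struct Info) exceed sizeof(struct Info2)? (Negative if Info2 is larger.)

@0: start_time [2B, align 2] → 2
+6 pad (align 8)
@8: gid [8B, align 8] → 16
@16: rss [72B, align 8] → 88
@88: uid [4B, align 4] → 92
@92: refcount [2B, align 2] → 94
+2 pad (align 8)
@96: cpu [8B, align 8] → 104
@104: state [2B, align 2] → 106
@106: pid [1B, align 1] → 107
@107: lock [1B, align 1] → 108
+4 tail pad (align 8)
size 112, align 8
— Info2 —
@0: rss [72B, align 8] → 72
@72: gid [8B, align 8] → 80
@80: cpu [8B, align 8] → 88
@88: uid [4B, align 4] → 92
@92: start_time [2B, align 2] → 94
@94: refcount [2B, align 2] → 96
@96: state [2B, align 2] → 98
@98: pid [1B, align 1] → 99
@99: lock [1B, align 1] → 100
+4 tail pad (align 8)
size 104, align 8
112 − 104 = 8

8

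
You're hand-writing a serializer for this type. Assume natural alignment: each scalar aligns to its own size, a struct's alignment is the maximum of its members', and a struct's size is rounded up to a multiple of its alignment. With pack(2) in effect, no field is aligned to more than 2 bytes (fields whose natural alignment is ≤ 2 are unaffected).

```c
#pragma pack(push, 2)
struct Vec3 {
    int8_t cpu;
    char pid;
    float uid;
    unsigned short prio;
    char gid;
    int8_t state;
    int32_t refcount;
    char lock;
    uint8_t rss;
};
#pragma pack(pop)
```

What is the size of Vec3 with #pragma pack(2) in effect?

16

cpu at 0 (size 1, align 1) → ends 1
pid at 1 (size 1, align 1) → ends 2
uid at 2 (size 4, align 2) → ends 6
prio at 6 (size 2, align 2) → ends 8
gid at 8 (size 1, align 1) → ends 9
state at 9 (size 1, align 1) → ends 10
refcount at 10 (size 4, align 2) → ends 14
lock at 14 (size 1, align 1) → ends 15
rss at 15 (size 1, align 1) → ends 16
total 16 bytes, alignment 2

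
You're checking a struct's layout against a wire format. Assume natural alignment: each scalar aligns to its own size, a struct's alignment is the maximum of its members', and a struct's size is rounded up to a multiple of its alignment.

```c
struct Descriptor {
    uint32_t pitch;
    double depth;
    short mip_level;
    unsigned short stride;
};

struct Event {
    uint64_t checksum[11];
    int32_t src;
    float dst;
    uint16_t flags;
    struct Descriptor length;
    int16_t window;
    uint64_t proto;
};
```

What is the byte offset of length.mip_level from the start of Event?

Descriptor: @0: pitch [4B, align 4] → 4; +4 pad (align 8); @8: depth [8B, align 8] → 16; @16: mip_level [2B, align 2] → 18; @18: stride [2B, align 2] → 20; +4 tail pad (align 8); size 24, align 8
@0: checksum [88B, align 8] → 88
@88: src [4B, align 4] → 92
@92: dst [4B, align 4] → 96
@96: flags [2B, align 2] → 98
+6 pad (align 8)
@104: length [24B, align 8] → 128
within Descriptor: mip_level at 16
104 + 16 = 120

120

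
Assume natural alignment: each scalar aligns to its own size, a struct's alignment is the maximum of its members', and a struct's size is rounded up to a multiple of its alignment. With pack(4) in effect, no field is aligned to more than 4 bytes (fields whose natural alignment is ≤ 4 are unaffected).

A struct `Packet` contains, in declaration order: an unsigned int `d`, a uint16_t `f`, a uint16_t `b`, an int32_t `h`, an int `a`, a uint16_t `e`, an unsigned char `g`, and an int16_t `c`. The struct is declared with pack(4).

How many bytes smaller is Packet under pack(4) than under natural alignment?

natural layout:
  d at 0 (size 4, align 4) → ends 4
  f at 4 (size 2, align 2) → ends 6
  b at 6 (size 2, align 2) → ends 8
  h at 8 (size 4, align 4) → ends 12
  a at 12 (size 4, align 4) → ends 16
  e at 16 (size 2, align 2) → ends 18
  g at 18 (size 1, align 1) → ends 19
  pad 1 to align 2 for c
  c at 20 (size 2, align 2) → ends 22
  tail pad 2 to reach multiple of 4
  total 24 bytes, alignment 4
packed(4) layout:
  d at 0 (size 4, align 4) → ends 4
  f at 4 (size 2, align 2) → ends 6
  b at 6 (size 2, align 2) → ends 8
  h at 8 (size 4, align 4) → ends 12
  a at 12 (size 4, align 4) → ends 16
  e at 16 (size 2, align 2) → ends 18
  g at 18 (size 1, align 1) → ends 19
  pad 1 to align 2 for c
  c at 20 (size 2, align 2) → ends 22
  tail pad 2 to reach multiple of 4
  total 24 bytes, alignment 4
24 − 24 = 0

0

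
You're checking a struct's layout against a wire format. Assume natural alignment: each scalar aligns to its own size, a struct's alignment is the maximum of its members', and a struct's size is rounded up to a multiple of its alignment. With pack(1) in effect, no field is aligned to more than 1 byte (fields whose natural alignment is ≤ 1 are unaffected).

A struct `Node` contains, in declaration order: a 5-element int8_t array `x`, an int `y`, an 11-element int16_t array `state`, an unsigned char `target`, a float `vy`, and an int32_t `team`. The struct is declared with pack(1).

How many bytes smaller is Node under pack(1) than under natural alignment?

4

natural layout:
  0..5  x  (5B, 1-aligned)
  5..8  -- padding (3B)
  8..12  y  (4B, 4-aligned)
  12..34  state  (22B, 2-aligned)
  34..35  target  (1B, 1-aligned)
  35..36  -- padding (1B)
  36..40  vy  (4B, 4-aligned)
  40..44  team  (4B, 4-aligned)
  sizeof = 44, alignof = 4
packed(1) layout:
  0..5  x  (5B, 1-aligned)
  5..9  y  (4B, 1-aligned)
  9..31  state  (22B, 1-aligned)
  31..32  target  (1B, 1-aligned)
  32..36  vy  (4B, 1-aligned)
  36..40  team  (4B, 1-aligned)
  sizeof = 40, alignof = 1
44 − 40 = 4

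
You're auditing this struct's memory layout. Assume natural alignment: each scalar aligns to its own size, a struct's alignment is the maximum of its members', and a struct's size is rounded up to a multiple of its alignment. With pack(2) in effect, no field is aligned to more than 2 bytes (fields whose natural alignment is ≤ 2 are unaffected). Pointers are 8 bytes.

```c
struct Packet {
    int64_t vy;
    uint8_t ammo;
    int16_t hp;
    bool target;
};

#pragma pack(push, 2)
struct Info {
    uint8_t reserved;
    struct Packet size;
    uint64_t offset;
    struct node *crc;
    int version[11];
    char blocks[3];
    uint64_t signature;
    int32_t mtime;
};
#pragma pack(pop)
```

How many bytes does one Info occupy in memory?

Packet: vy at 0 (size 8, align 8) → ends 8; ammo at 8 (size 1, align 1) → ends 9; pad 1 to align 2 for hp; hp at 10 (size 2, align 2) → ends 12; target at 12 (size 1, align 1) → ends 13; tail pad 3 to reach multiple of 8; total 16 bytes, alignment 8
reserved at 0 (size 1, align 1) → ends 1
pad 1 to align 2 for size
size at 2 (size 16, align 2) → ends 18
offset at 18 (size 8, align 2) → ends 26
crc at 26 (size 8, align 2) → ends 34
version at 34 (size 44, align 2) → ends 78
blocks at 78 (size 3, align 1) → ends 81
pad 1 to align 2 for signature
signature at 82 (size 8, align 2) → ends 90
mtime at 90 (size 4, align 2) → ends 94
total 94 bytes, alignment 2

94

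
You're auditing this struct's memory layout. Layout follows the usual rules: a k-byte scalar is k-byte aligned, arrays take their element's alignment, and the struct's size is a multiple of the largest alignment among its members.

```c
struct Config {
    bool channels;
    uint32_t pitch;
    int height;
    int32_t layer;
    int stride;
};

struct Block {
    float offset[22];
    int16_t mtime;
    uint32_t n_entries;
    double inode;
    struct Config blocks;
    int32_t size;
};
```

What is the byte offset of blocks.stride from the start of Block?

Config: channels at 0 (size 1, align 1) → ends 1; pad 3 to align 4 for pitch; pitch at 4 (size 4, align 4) → ends 8; height at 8 (size 4, align 4) → ends 12; layer at 12 (size 4, align 4) → ends 16; stride at 16 (size 4, align 4) → ends 20; total 20 bytes, alignment 4
offset at 0 (size 88, align 4) → ends 88
mtime at 88 (size 2, align 2) → ends 90
pad 2 to align 4 for n_entries
n_entries at 92 (size 4, align 4) → ends 96
inode at 96 (size 8, align 8) → ends 104
blocks at 104 (size 20, align 4) → ends 124
within Config: stride at 16
104 + 16 = 120

120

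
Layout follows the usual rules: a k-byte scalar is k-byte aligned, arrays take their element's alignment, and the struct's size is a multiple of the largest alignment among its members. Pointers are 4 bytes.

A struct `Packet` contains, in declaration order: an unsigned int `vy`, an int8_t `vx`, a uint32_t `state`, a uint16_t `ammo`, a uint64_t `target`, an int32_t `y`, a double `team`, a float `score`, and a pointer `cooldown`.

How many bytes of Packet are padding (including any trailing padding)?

9

vy at 0 (size 4, align 4) → ends 4
vx at 4 (size 1, align 1) → ends 5
pad 3 to align 4 for state
state at 8 (size 4, align 4) → ends 12
ammo at 12 (size 2, align 2) → ends 14
pad 2 to align 8 for target
target at 16 (size 8, align 8) → ends 24
y at 24 (size 4, align 4) → ends 28
pad 4 to align 8 for team
team at 32 (size 8, align 8) → ends 40
score at 40 (size 4, align 4) → ends 44
cooldown at 44 (size 4, align 4) → ends 48
total 48 bytes, alignment 8
data bytes 39, size 48 → padding 9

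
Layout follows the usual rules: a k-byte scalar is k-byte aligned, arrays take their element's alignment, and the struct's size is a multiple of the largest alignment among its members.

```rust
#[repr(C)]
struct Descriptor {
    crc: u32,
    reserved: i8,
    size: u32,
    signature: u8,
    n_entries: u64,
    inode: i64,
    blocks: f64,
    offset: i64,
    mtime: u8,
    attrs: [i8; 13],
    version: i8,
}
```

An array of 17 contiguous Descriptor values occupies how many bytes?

1088

0..4  crc  (4B, 4-aligned)
4..5  reserved  (1B, 1-aligned)
5..8  -- padding (3B)
8..12  size  (4B, 4-aligned)
12..13  signature  (1B, 1-aligned)
13..16  -- padding (3B)
16..24  n_entries  (8B, 8-aligned)
24..32  inode  (8B, 8-aligned)
32..40  blocks  (8B, 8-aligned)
40..48  offset  (8B, 8-aligned)
48..49  mtime  (1B, 1-aligned)
49..62  attrs  (13B, 1-aligned)
62..63  version  (1B, 1-aligned)
63..64  -- tail padding (1B)
sizeof = 64, alignof = 8
array of 17: 17 × 64 = 1088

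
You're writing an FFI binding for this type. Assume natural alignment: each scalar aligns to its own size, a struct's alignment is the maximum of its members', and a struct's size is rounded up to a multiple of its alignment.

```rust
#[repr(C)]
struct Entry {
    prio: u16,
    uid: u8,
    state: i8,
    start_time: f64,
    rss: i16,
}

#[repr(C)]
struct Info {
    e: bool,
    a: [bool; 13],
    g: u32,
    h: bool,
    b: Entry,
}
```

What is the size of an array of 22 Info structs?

1056

Entry: @0: prio [2B, align 2] → 2; @2: uid [1B, align 1] → 3; @3: state [1B, align 1] → 4; +4 pad (align 8); @8: start_time [8B, align 8] → 16; @16: rss [2B, align 2] → 18; +6 tail pad (align 8); size 24, align 8
@0: e [1B, align 1] → 1
@1: a [13B, align 1] → 14
+2 pad (align 4)
@16: g [4B, align 4] → 20
@20: h [1B, align 1] → 21
+3 pad (align 8)
@24: b [24B, align 8] → 48
size 48, align 8
array of 22: 22 × 48 = 1056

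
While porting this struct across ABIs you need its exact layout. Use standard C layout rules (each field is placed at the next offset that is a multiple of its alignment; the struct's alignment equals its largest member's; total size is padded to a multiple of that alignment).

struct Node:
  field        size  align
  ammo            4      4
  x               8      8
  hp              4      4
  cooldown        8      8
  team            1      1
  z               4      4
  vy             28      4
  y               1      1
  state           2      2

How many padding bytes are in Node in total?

12

0..4  ammo  (4B, 4-aligned)
4..8  -- padding (4B)
8..16  x  (8B, 8-aligned)
16..20  hp  (4B, 4-aligned)
20..24  -- padding (4B)
24..32  cooldown  (8B, 8-aligned)
32..33  team  (1B, 1-aligned)
33..36  -- padding (3B)
36..40  z  (4B, 4-aligned)
40..68  vy  (28B, 4-aligned)
68..69  y  (1B, 1-aligned)
69..70  -- padding (1B)
70..72  state  (2B, 2-aligned)
sizeof = 72, alignof = 8
data bytes 60, size 72 → padding 12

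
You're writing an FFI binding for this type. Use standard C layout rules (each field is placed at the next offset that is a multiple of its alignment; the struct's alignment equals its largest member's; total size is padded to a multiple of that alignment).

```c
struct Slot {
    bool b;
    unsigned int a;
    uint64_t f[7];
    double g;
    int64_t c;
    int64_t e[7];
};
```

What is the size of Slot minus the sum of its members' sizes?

3

0..1  b  (1B, 1-aligned)
1..4  -- padding (3B)
4..8  a  (4B, 4-aligned)
8..64  f  (56B, 8-aligned)
64..72  g  (8B, 8-aligned)
72..80  c  (8B, 8-aligned)
80..136  e  (56B, 8-aligned)
sizeof = 136, alignof = 8
data bytes 133, size 136 → padding 3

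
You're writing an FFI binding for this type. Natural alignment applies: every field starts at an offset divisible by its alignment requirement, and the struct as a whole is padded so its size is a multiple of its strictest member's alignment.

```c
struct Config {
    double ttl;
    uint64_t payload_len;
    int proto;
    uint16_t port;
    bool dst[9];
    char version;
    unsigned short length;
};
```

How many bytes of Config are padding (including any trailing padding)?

0..8  ttl  (8B, 8-aligned)
8..16  payload_len  (8B, 8-aligned)
16..20  proto  (4B, 4-aligned)
20..22  port  (2B, 2-aligned)
22..31  dst  (9B, 1-aligned)
31..32  version  (1B, 1-aligned)
32..34  length  (2B, 2-aligned)
34..40  -- tail padding (6B)
sizeof = 40, alignof = 8
data bytes 34, size 40 → padding 6

6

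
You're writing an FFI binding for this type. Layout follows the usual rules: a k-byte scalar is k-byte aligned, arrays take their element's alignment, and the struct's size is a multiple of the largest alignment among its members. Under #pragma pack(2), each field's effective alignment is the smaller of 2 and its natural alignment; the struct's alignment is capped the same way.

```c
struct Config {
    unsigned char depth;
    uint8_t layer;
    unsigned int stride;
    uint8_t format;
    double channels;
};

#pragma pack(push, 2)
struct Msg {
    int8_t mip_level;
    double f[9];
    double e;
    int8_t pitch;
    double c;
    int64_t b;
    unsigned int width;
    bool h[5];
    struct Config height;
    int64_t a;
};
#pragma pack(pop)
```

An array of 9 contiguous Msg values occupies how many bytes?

Config: @0: depth [1B, align 1] → 1; @1: layer [1B, align 1] → 2; +2 pad (align 4); @4: stride [4B, align 4] → 8; @8: format [1B, align 1] → 9; +7 pad (align 8); @16: channels [8B, align 8] → 24; size 24, align 8
@0: mip_level [1B, align 1] → 1
+1 pad (align 2)
@2: f [72B, align 2] → 74
@74: e [8B, align 2] → 82
@82: pitch [1B, align 1] → 83
+1 pad (align 2)
@84: c [8B, align 2] → 92
@92: b [8B, align 2] → 100
@100: width [4B, align 2] → 104
@104: h [5B, align 1] → 109
+1 pad (align 2)
@110: height [24B, align 2] → 134
@134: a [8B, align 2] → 142
size 142, align 2
array of 9: 9 × 142 = 1278

1278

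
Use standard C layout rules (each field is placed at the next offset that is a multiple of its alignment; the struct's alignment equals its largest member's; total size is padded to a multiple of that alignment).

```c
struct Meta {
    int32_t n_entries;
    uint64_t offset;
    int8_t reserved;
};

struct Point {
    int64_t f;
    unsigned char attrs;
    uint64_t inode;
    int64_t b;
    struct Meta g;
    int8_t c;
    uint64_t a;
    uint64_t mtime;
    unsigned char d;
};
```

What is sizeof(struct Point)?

88

Meta: @0: n_entries [4B, align 4] → 4; +4 pad (align 8); @8: offset [8B, align 8] → 16; @16: reserved [1B, align 1] → 17; +7 tail pad (align 8); size 24, align 8
@0: f [8B, align 8] → 8
@8: attrs [1B, align 1] → 9
+7 pad (align 8)
@16: inode [8B, align 8] → 24
@24: b [8B, align 8] → 32
@32: g [24B, align 8] → 56
@56: c [1B, align 1] → 57
+7 pad (align 8)
@64: a [8B, align 8] → 72
@72: mtime [8B, align 8] → 80
@80: d [1B, align 1] → 81
+7 tail pad (align 8)
size 88, align 8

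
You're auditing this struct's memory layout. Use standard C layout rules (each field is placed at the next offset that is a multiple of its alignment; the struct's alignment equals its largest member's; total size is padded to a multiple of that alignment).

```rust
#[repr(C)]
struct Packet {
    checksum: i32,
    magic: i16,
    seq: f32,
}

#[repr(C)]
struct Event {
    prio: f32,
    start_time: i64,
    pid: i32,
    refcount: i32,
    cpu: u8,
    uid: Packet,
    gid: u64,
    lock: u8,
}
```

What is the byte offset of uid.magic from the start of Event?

32

Packet: 0..4  checksum  (4B, 4-aligned); 4..6  magic  (2B, 2-aligned); 6..8  -- padding (2B); 8..12  seq  (4B, 4-aligned); sizeof = 12, alignof = 4
0..4  prio  (4B, 4-aligned)
4..8  -- padding (4B)
8..16  start_time  (8B, 8-aligned)
16..20  pid  (4B, 4-aligned)
20..24  refcount  (4B, 4-aligned)
24..25  cpu  (1B, 1-aligned)
25..28  -- padding (3B)
28..40  uid  (12B, 4-aligned)
within Packet: magic at 4
28 + 4 = 32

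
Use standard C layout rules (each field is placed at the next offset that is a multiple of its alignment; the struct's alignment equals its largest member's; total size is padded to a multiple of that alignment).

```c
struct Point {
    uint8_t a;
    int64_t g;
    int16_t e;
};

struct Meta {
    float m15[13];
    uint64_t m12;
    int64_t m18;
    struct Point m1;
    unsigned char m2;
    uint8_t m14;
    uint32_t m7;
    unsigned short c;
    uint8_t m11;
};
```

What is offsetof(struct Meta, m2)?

96

Point: 0..1  a  (1B, 1-aligned); 1..8  -- padding (7B); 8..16  g  (8B, 8-aligned); 16..18  e  (2B, 2-aligned); 18..24  -- tail padding (6B); sizeof = 24, alignof = 8
0..52  m15  (52B, 4-aligned)
52..56  -- padding (4B)
56..64  m12  (8B, 8-aligned)
64..72  m18  (8B, 8-aligned)
72..96  m1  (24B, 8-aligned)
96..97  m2  (1B, 1-aligned)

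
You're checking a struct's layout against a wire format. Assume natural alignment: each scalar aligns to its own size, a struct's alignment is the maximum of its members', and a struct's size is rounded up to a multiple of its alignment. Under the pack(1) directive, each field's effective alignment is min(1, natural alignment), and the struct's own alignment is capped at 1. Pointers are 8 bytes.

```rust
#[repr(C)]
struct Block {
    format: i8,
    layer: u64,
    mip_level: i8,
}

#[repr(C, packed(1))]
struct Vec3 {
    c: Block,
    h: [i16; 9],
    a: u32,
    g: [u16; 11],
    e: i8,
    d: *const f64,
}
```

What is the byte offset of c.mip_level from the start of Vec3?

16

Block: 0..1  format  (1B, 1-aligned); 1..8  -- padding (7B); 8..16  layer  (8B, 8-aligned); 16..17  mip_level  (1B, 1-aligned); 17..24  -- tail padding (7B); sizeof = 24, alignof = 8
0..24  c  (24B, 1-aligned)
within Block: mip_level at 16
0 + 16 = 16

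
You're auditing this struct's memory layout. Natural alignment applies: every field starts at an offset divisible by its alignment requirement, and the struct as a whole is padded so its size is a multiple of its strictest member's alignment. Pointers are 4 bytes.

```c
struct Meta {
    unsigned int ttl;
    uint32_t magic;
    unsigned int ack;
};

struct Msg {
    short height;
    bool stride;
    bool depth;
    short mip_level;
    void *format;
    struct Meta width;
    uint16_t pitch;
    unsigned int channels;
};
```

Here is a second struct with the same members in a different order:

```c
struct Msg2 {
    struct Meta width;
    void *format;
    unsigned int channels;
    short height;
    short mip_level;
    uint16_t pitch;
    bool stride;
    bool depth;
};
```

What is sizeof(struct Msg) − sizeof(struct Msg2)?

Meta: ttl at 0 (size 4, align 4) → ends 4; magic at 4 (size 4, align 4) → ends 8; ack at 8 (size 4, align 4) → ends 12; total 12 bytes, alignment 4
height at 0 (size 2, align 2) → ends 2
stride at 2 (size 1, align 1) → ends 3
depth at 3 (size 1, align 1) → ends 4
mip_level at 4 (size 2, align 2) → ends 6
pad 2 to align 4 for format
format at 8 (size 4, align 4) → ends 12
width at 12 (size 12, align 4) → ends 24
pitch at 24 (size 2, align 2) → ends 26
pad 2 to align 4 for channels
channels at 28 (size 4, align 4) → ends 32
total 32 bytes, alignment 4
— Msg2 —
width at 0 (size 12, align 4) → ends 12
format at 12 (size 4, align 4) → ends 16
channels at 16 (size 4, align 4) → ends 20
height at 20 (size 2, align 2) → ends 22
mip_level at 22 (size 2, align 2) → ends 24
pitch at 24 (size 2, align 2) → ends 26
stride at 26 (size 1, align 1) → ends 27
depth at 27 (size 1, align 1) → ends 28
total 28 bytes, alignment 4
32 − 28 = 4

4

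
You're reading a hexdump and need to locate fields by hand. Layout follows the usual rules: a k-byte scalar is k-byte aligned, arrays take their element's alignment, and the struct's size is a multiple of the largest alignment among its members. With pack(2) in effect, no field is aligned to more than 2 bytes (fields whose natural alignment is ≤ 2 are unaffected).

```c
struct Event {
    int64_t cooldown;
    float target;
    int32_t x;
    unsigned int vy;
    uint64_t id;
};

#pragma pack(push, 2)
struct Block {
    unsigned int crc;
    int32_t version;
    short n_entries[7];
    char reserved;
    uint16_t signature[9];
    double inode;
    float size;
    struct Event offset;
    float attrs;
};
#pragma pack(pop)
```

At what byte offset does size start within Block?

Event: 0..8  cooldown  (8B, 8-aligned); 8..12  target  (4B, 4-aligned); 12..16  x  (4B, 4-aligned); 16..20  vy  (4B, 4-aligned); 20..24  -- padding (4B); 24..32  id  (8B, 8-aligned); sizeof = 32, alignof = 8
0..4  crc  (4B, 2-aligned)
4..8  version  (4B, 2-aligned)
8..22  n_entries  (14B, 2-aligned)
22..23  reserved  (1B, 1-aligned)
23..24  -- padding (1B)
24..42  signature  (18B, 2-aligned)
42..50  inode  (8B, 2-aligned)
50..54  size  (4B, 2-aligned)

50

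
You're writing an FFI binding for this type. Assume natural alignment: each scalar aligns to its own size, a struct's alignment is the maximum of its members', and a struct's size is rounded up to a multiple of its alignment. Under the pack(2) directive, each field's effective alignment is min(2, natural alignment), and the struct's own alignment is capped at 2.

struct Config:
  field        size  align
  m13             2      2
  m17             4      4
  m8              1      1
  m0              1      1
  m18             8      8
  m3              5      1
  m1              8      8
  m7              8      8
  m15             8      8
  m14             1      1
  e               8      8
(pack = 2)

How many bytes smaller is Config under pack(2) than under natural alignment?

16

natural layout:
  @0: m13 [2B, align 2] → 2
  +2 pad (align 4)
  @4: m17 [4B, align 4] → 8
  @8: m8 [1B, align 1] → 9
  @9: m0 [1B, align 1] → 10
  +6 pad (align 8)
  @16: m18 [8B, align 8] → 24
  @24: m3 [5B, align 1] → 29
  +3 pad (align 8)
  @32: m1 [8B, align 8] → 40
  @40: m7 [8B, align 8] → 48
  @48: m15 [8B, align 8] → 56
  @56: m14 [1B, align 1] → 57
  +7 pad (align 8)
  @64: e [8B, align 8] → 72
  size 72, align 8
packed(2) layout:
  @0: m13 [2B, align 2] → 2
  @2: m17 [4B, align 2] → 6
  @6: m8 [1B, align 1] → 7
  @7: m0 [1B, align 1] → 8
  @8: m18 [8B, align 2] → 16
  @16: m3 [5B, align 1] → 21
  +1 pad (align 2)
  @22: m1 [8B, align 2] → 30
  @30: m7 [8B, align 2] → 38
  @38: m15 [8B, align 2] → 46
  @46: m14 [1B, align 1] → 47
  +1 pad (align 2)
  @48: e [8B, align 2] → 56
  size 56, align 2
72 − 56 = 16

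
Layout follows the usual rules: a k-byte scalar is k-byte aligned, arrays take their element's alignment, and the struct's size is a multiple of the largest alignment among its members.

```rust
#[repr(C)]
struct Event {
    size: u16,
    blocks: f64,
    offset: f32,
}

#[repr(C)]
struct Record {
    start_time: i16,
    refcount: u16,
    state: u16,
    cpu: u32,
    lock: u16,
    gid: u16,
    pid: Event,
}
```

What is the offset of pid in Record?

16

Event: 0..2  size  (2B, 2-aligned); 2..8  -- padding (6B); 8..16  blocks  (8B, 8-aligned); 16..20  offset  (4B, 4-aligned); 20..24  -- tail padding (4B); sizeof = 24, alignof = 8
0..2  start_time  (2B, 2-aligned)
2..4  refcount  (2B, 2-aligned)
4..6  state  (2B, 2-aligned)
6..8  -- padding (2B)
8..12  cpu  (4B, 4-aligned)
12..14  lock  (2B, 2-aligned)
14..16  gid  (2B, 2-aligned)
16..40  pid  (24B, 8-aligned)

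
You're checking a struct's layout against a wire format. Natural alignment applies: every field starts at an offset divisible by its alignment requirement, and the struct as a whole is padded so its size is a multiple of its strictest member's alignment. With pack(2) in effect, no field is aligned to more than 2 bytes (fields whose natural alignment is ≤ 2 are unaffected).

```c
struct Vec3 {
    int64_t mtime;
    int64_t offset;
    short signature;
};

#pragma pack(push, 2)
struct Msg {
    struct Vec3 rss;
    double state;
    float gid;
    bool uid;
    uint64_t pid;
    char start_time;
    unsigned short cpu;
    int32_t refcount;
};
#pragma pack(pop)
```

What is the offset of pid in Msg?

Vec3: @0: mtime [8B, align 8] → 8; @8: offset [8B, align 8] → 16; @16: signature [2B, align 2] → 18; +6 tail pad (align 8); size 24, align 8
@0: rss [24B, align 2] → 24
@24: state [8B, align 2] → 32
@32: gid [4B, align 2] → 36
@36: uid [1B, align 1] → 37
+1 pad (align 2)
@38: pid [8B, align 2] → 46

38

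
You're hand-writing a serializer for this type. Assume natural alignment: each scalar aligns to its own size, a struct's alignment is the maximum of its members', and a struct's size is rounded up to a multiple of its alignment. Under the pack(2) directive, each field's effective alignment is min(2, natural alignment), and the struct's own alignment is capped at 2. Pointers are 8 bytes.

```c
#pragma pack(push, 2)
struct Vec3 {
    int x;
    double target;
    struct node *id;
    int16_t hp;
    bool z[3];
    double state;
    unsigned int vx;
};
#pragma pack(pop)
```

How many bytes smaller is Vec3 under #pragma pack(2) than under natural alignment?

natural layout:
  @0: x [4B, align 4] → 4
  +4 pad (align 8)
  @8: target [8B, align 8] → 16
  @16: id [8B, align 8] → 24
  @24: hp [2B, align 2] → 26
  @26: z [3B, align 1] → 29
  +3 pad (align 8)
  @32: state [8B, align 8] → 40
  @40: vx [4B, align 4] → 44
  +4 tail pad (align 8)
  size 48, align 8
packed(2) layout:
  @0: x [4B, align 2] → 4
  @4: target [8B, align 2] → 12
  @12: id [8B, align 2] → 20
  @20: hp [2B, align 2] → 22
  @22: z [3B, align 1] → 25
  +1 pad (align 2)
  @26: state [8B, align 2] → 34
  @34: vx [4B, align 2] → 38
  size 38, align 2
48 − 38 = 10

10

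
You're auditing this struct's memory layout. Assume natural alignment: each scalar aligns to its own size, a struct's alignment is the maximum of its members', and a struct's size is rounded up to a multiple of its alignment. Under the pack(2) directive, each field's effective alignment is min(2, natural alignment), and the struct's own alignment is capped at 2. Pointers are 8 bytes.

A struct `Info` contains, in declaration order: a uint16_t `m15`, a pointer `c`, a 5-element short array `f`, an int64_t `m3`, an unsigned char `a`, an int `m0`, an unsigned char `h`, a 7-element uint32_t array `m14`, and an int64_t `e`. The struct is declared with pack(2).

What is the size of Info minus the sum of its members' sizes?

2

m15 at 0 (size 2, align 2) → ends 2
c at 2 (size 8, align 2) → ends 10
f at 10 (size 10, align 2) → ends 20
m3 at 20 (size 8, align 2) → ends 28
a at 28 (size 1, align 1) → ends 29
pad 1 to align 2 for m0
m0 at 30 (size 4, align 2) → ends 34
h at 34 (size 1, align 1) → ends 35
pad 1 to align 2 for m14
m14 at 36 (size 28, align 2) → ends 64
e at 64 (size 8, align 2) → ends 72
total 72 bytes, alignment 2
data bytes 70, size 72 → padding 2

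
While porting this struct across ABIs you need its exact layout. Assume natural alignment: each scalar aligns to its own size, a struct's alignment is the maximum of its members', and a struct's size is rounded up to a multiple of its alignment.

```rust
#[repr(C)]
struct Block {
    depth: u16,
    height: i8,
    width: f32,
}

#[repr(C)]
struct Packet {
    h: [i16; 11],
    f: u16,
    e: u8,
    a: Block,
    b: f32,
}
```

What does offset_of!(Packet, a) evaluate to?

28

Block: 0..2  depth  (2B, 2-aligned); 2..3  height  (1B, 1-aligned); 3..4  -- padding (1B); 4..8  width  (4B, 4-aligned); sizeof = 8, alignof = 4
0..22  h  (22B, 2-aligned)
22..24  f  (2B, 2-aligned)
24..25  e  (1B, 1-aligned)
25..28  -- padding (3B)
28..36  a  (8B, 4-aligned)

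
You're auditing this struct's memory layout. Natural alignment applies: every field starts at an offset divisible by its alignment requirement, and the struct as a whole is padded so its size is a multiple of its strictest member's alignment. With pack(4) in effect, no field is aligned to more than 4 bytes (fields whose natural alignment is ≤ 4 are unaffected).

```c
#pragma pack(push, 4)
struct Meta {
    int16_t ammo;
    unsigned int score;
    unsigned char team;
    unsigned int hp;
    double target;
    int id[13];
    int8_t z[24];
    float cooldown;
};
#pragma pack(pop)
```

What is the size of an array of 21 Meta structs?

@0: ammo [2B, align 2] → 2
+2 pad (align 4)
@4: score [4B, align 4] → 8
@8: team [1B, align 1] → 9
+3 pad (align 4)
@12: hp [4B, align 4] → 16
@16: target [8B, align 4] → 24
@24: id [52B, align 4] → 76
@76: z [24B, align 1] → 100
@100: cooldown [4B, align 4] → 104
size 104, align 4
array of 21: 21 × 104 = 2184

2184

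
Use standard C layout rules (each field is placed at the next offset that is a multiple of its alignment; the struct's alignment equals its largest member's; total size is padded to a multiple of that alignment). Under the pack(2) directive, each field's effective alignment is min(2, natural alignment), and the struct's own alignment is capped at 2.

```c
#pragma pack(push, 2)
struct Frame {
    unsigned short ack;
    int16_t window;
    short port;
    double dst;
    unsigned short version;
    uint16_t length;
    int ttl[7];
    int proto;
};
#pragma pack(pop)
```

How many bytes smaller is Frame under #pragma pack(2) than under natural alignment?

natural layout:
  0..2  ack  (2B, 2-aligned)
  2..4  window  (2B, 2-aligned)
  4..6  port  (2B, 2-aligned)
  6..8  -- padding (2B)
  8..16  dst  (8B, 8-aligned)
  16..18  version  (2B, 2-aligned)
  18..20  length  (2B, 2-aligned)
  20..48  ttl  (28B, 4-aligned)
  48..52  proto  (4B, 4-aligned)
  52..56  -- tail padding (4B)
  sizeof = 56, alignof = 8
packed(2) layout:
  0..2  ack  (2B, 2-aligned)
  2..4  window  (2B, 2-aligned)
  4..6  port  (2B, 2-aligned)
  6..14  dst  (8B, 2-aligned)
  14..16  version  (2B, 2-aligned)
  16..18  length  (2B, 2-aligned)
  18..46  ttl  (28B, 2-aligned)
  46..50  proto  (4B, 2-aligned)
  sizeof = 50, alignof = 2
56 − 50 = 6

6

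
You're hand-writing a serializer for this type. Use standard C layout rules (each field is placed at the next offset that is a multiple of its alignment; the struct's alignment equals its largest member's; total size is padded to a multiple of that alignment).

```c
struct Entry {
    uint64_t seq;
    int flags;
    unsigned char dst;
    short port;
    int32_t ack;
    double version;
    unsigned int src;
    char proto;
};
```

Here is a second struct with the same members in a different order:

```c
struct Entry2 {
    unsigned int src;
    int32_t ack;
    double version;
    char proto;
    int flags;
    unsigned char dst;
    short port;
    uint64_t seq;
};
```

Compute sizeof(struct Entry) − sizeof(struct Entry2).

@0: seq [8B, align 8] → 8
@8: flags [4B, align 4] → 12
@12: dst [1B, align 1] → 13
+1 pad (align 2)
@14: port [2B, align 2] → 16
@16: ack [4B, align 4] → 20
+4 pad (align 8)
@24: version [8B, align 8] → 32
@32: src [4B, align 4] → 36
@36: proto [1B, align 1] → 37
+3 tail pad (align 8)
size 40, align 8
— Entry2 —
@0: src [4B, align 4] → 4
@4: ack [4B, align 4] → 8
@8: version [8B, align 8] → 16
@16: proto [1B, align 1] → 17
+3 pad (align 4)
@20: flags [4B, align 4] → 24
@24: dst [1B, align 1] → 25
+1 pad (align 2)
@26: port [2B, align 2] → 28
+4 pad (align 8)
@32: seq [8B, align 8] → 40
size 40, align 8
40 − 40 = 0

0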